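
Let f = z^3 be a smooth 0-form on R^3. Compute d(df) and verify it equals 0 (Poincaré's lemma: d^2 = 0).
d(df) = 0

Step 1: df = sum_i (∂f/∂x_i) dx_i = (0) dx + (0) dy + (3*z^2) dz.
Step 2: Apply d again. Using the 1-form formula, the coefficient of dx ∧ dy in d(df) is ∂^2 f/∂x ∂y - ∂^2 f/∂y ∂x = (0) - (0) = 0 (equality of mixed partials for smooth f).
Similarly for dx ∧ dz and dy ∧ dz — all coefficients vanish. So d(df) = 0.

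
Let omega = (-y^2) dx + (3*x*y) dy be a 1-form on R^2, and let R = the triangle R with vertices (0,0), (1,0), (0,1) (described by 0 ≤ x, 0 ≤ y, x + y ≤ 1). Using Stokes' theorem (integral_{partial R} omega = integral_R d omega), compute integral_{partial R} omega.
integral_(partial R) omega = 5/6

Stokes: integral_partial_R omega = integral_R d omega with d omega = (∂Q/∂x - ∂P/∂y) dx ∧ dy.
  ∂Q/∂x = 3*y
  ∂P/∂y = -2*y
  integrand = ∂Q/∂x - ∂P/∂y = 5*y.
Integrating over R: integral_0^1 integral_0^{1-x} (5*y) dy dx = 5/6.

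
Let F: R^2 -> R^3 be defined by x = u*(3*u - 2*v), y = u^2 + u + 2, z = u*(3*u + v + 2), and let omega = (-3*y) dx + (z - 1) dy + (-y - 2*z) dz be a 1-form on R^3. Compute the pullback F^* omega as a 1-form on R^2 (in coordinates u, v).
F^* omega = (-54*u^3 - 11*u^2*v - 55*u^2 - 2*u*v^2 - 2*u*v - 58*u + 10*v - 5) du + (u*(-u^2 - 2*u*v + u + 10)) dv

Using F^*(f dg) = (f ∘ F) d(g ∘ F), substitute each coordinate x_i by F_i(u, v) in f_i, and replace dx_i by d F_i = (∂F_i/∂u) du + (∂F_i/∂v) dv.
  For the x component: f_1(F) = -3*u^2 - 3*u - 6; d F_1 = (6*u - 2*v) du + (-2*u) dv
  For the y component: f_2(F) = 3*u^2 + u*v + 2*u - 1; d F_2 = (2*u + 1) du + (0) dv
  For the z component: f_3(F) = -7*u^2 - 2*u*v - 5*u - 2; d F_3 = (6*u + v + 2) du + (u) dv
Combining and collecting du, dv coefficients:
  coeff of du: -54*u^3 - 11*u^2*v - 55*u^2 - 2*u*v^2 - 2*u*v - 58*u + 10*v - 5
  coeff of dv: u*(-u^2 - 2*u*v + u + 10)
F^* omega = (-54*u^3 - 11*u^2*v - 55*u^2 - 2*u*v^2 - 2*u*v - 58*u + 10*v - 5) du + (u*(-u^2 - 2*u*v + u + 10)) dv.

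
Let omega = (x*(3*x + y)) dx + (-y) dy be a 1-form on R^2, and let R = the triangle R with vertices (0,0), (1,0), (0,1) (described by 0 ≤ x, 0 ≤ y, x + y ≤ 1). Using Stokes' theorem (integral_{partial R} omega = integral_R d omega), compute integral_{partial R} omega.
integral_(partial R) omega = -1/6

Stokes: integral_partial_R omega = integral_R d omega with d omega = (∂Q/∂x - ∂P/∂y) dx ∧ dy.
  ∂Q/∂x = 0
  ∂P/∂y = x
  integrand = ∂Q/∂x - ∂P/∂y = -x.
Integrating over R: integral_0^1 integral_0^{1-x} (-x) dy dx = -1/6.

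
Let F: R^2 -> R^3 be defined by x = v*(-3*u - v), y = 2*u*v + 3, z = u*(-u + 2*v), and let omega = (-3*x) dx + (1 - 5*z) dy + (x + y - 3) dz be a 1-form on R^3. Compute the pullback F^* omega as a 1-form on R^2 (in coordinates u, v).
F^* omega = (v*(12*u^2 - 47*u*v - 11*v^2 + 2)) du + (10*u^3 - 49*u^2*v - 29*u*v^2 + 2*u - 6*v^3) dv

Using F^*(f dg) = (f ∘ F) d(g ∘ F), substitute each coordinate x_i by F_i(u, v) in f_i, and replace dx_i by d F_i = (∂F_i/∂u) du + (∂F_i/∂v) dv.
  For the x component: f_1(F) = 3*v*(3*u + v); d F_1 = (-3*v) du + (-3*u - 2*v) dv
  For the y component: f_2(F) = 5*u^2 - 10*u*v + 1; d F_2 = (2*v) du + (2*u) dv
  For the z component: f_3(F) = v*(-u - v); d F_3 = (-2*u + 2*v) du + (2*u) dv
Combining and collecting du, dv coefficients:
  coeff of du: v*(12*u^2 - 47*u*v - 11*v^2 + 2)
  coeff of dv: 10*u^3 - 49*u^2*v - 29*u*v^2 + 2*u - 6*v^3
F^* omega = (v*(12*u^2 - 47*u*v - 11*v^2 + 2)) du + (10*u^3 - 49*u^2*v - 29*u*v^2 + 2*u - 6*v^3) dv.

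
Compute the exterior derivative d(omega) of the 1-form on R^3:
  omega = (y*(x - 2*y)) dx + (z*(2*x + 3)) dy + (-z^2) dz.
d(omega) = (-x + 4*y + 2*z) dx ∧ dy + (-2*x - 3) dy ∧ dz

For a 1-form omega = sum_i f_i dx_i, the exterior derivative is
  d(omega) = sum_{i < j} (∂f_j/∂x_i - ∂f_i/∂x_j) dx_i ∧ dx_j.
  coefficient of dx ∧ dy: ∂f_2/∂x - ∂f_1/∂y = ∂(z*(2*x + 3))/∂x - ∂(y*(x - 2*y))/∂y = -x + 4*y + 2*z
  coefficient of dy ∧ dz: ∂f_3/∂y - ∂f_2/∂z = ∂(-z^2)/∂y - ∂(z*(2*x + 3))/∂z = -2*x - 3
Assembling: d(omega) = (-x + 4*y + 2*z) dx ∧ dy + (-2*x - 3) dy ∧ dz.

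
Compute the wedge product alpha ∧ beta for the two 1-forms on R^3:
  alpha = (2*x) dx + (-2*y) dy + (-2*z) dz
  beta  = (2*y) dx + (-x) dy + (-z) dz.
alpha ∧ beta = (-2*x^2 + 4*y^2) dx ∧ dy + (2*z*(-x + 2*y)) dx ∧ dz + (2*z*(-x + y)) dy ∧ dz

Distribute the wedge, using dx_i ∧ dx_j = -dx_j ∧ dx_i and dx_i ∧ dx_i = 0. For each pair (i, j) with i < j, the coefficient of dx_i ∧ dx_j in alpha ∧ beta is (alpha_i * beta_j - alpha_j * beta_i). Collecting: alpha ∧ beta = (-2*x^2 + 4*y^2) dx ∧ dy + (2*z*(-x + 2*y)) dx ∧ dz + (2*z*(-x + y)) dy ∧ dz.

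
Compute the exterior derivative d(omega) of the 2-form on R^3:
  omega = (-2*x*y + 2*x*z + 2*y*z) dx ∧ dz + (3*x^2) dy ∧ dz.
d(omega) = (8*x - 2*z) dx ∧ dy ∧ dz

For a 2-form omega = sum_{i<j} g_{ij} dx_i ∧ dx_j, the exterior derivative is
  d(omega) = sum_{i<j} d(g_{ij}) ∧ dx_i ∧ dx_j = sum_{i<j, k} (∂g_{ij}/∂x_k) dx_k ∧ dx_i ∧ dx_j.
Expand each term, using dx_k ∧ dx_i ∧ dx_j = sgn(permutation) dx_{(a)} ∧ dx_{(b)} ∧ dx_{(c)} with (a < b < c) sorted:
  d(-2*x*y + 2*x*z + 2*y*z) includes (∂/∂y)(-2*x*y + 2*x*z + 2*y*z) dy = (-2*x + 2*z) dy, which multiplied by dx ∧ dz gives (2*x - 2*z) dx ∧ dy ∧ dz
  d(3*x^2) includes (∂/∂x)(3*x^2) dx = (6*x) dx, which multiplied by dy ∧ dz gives (6*x) dx ∧ dy ∧ dz
Collecting like 3-forms: d(omega) = (8*x - 2*z) dx ∧ dy ∧ dz.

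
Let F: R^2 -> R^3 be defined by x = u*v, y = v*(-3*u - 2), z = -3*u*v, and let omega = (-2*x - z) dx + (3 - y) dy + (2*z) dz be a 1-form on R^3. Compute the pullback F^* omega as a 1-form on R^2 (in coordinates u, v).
F^* omega = (v*(10*u*v - 6*v - 9)) du + (10*u^2*v - 12*u*v - 9*u - 4*v - 6) dv

Using F^*(f dg) = (f ∘ F) d(g ∘ F), substitute each coordinate x_i by F_i(u, v) in f_i, and replace dx_i by d F_i = (∂F_i/∂u) du + (∂F_i/∂v) dv.
  For the x component: f_1(F) = u*v; d F_1 = (v) du + (u) dv
  For the y component: f_2(F) = 3*u*v + 2*v + 3; d F_2 = (-3*v) du + (-3*u - 2) dv
  For the z component: f_3(F) = -6*u*v; d F_3 = (-3*v) du + (-3*u) dv
Combining and collecting du, dv coefficients:
  coeff of du: v*(10*u*v - 6*v - 9)
  coeff of dv: 10*u^2*v - 12*u*v - 9*u - 4*v - 6
F^* omega = (v*(10*u*v - 6*v - 9)) du + (10*u^2*v - 12*u*v - 9*u - 4*v - 6) dv.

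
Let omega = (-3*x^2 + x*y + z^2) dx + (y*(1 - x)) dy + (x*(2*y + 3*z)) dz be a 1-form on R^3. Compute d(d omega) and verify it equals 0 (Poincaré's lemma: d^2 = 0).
d(d omega) = 0

Step 1: d omega = sum_{i<j} (∂f_j/∂x_i - ∂f_i/∂x_j) dx_i ∧ dx_j:
  coeff of dx ∧ dy: -x - y
  coeff of dx ∧ dz: 2*y + z
  coeff of dy ∧ dz: 2*x
Step 2: Apply d again to each 2-form coefficient. The only possible 3-form in R^3 is dx ∧ dy ∧ dz, with coefficient
  ∂(coeff of dy∧dz)/∂x - ∂(coeff of dx∧dz)/∂y + ∂(coeff of dx∧dy)/∂z
  = ∂/∂x (2*x) - ∂/∂y (2*y + z) + ∂/∂z (-x - y).
Each of these terms simplifies to sums of mixed partials that cancel in pairs. The result is 0 (by equality of mixed partials for smooth functions — Schwarz / Clairaut).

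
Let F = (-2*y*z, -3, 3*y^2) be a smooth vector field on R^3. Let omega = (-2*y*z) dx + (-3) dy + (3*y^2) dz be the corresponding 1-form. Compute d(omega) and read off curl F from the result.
d(omega) = (6*y) dy ∧ dz + (-2*y) dz ∧ dx + (2*z) dx ∧ dy; curl F = (6*y, -2*y, 2*z)

d omega = sum_{i<j} (∂f_j/∂x_i - ∂f_i/∂x_j) dx_i ∧ dx_j. Under the identification (dy ∧ dz, dz ∧ dx, dx ∧ dy) ↔ (e_x, e_y, e_z), the coefficients are exactly the components of curl F. Compute:
  ∂R/∂y - ∂Q/∂z = (6*y) - (0) = 6*y
  ∂P/∂z - ∂R/∂x = (-2*y) - (0) = -2*y
  ∂Q/∂x - ∂P/∂y = (0) - (-2*z) = 2*z.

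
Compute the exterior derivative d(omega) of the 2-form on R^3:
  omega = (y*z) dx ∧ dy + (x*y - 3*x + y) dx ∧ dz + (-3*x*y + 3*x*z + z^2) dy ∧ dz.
d(omega) = (-x - 2*y + 3*z - 1) dx ∧ dy ∧ dz

For a 2-form omega = sum_{i<j} g_{ij} dx_i ∧ dx_j, the exterior derivative is
  d(omega) = sum_{i<j} d(g_{ij}) ∧ dx_i ∧ dx_j = sum_{i<j, k} (∂g_{ij}/∂x_k) dx_k ∧ dx_i ∧ dx_j.
Expand each term, using dx_k ∧ dx_i ∧ dx_j = sgn(permutation) dx_{(a)} ∧ dx_{(b)} ∧ dx_{(c)} with (a < b < c) sorted:
  d(y*z) includes (∂/∂z)(y*z) dz = (y) dz, which multiplied by dx ∧ dy gives (y) dx ∧ dy ∧ dz
  d(x*y - 3*x + y) includes (∂/∂y)(x*y - 3*x + y) dy = (x + 1) dy, which multiplied by dx ∧ dz gives (-x - 1) dx ∧ dy ∧ dz
  d(-3*x*y + 3*x*z + z^2) includes (∂/∂x)(-3*x*y + 3*x*z + z^2) dx = (-3*y + 3*z) dx, which multiplied by dy ∧ dz gives (-3*y + 3*z) dx ∧ dy ∧ dz
Collecting like 3-forms: d(omega) = (-x - 2*y + 3*z - 1) dx ∧ dy ∧ dz.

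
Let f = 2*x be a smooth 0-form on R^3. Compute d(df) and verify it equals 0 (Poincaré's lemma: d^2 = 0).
d(df) = 0

Step 1: df = sum_i (∂f/∂x_i) dx_i = (2) dx + (0) dy + (0) dz.
Step 2: Apply d again. Using the 1-form formula, the coefficient of dx ∧ dy in d(df) is ∂^2 f/∂x ∂y - ∂^2 f/∂y ∂x = (0) - (0) = 0 (equality of mixed partials for smooth f).
Similarly for dx ∧ dz and dy ∧ dz — all coefficients vanish. So d(df) = 0.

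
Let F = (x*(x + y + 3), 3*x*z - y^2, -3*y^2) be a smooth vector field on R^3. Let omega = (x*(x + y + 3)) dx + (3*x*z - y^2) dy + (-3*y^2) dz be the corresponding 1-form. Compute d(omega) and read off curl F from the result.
d(omega) = (-3*x - 6*y) dy ∧ dz + (0) dz ∧ dx + (-x + 3*z) dx ∧ dy; curl F = (-3*x - 6*y, 0, -x + 3*z)

d omega = sum_{i<j} (∂f_j/∂x_i - ∂f_i/∂x_j) dx_i ∧ dx_j. Under the identification (dy ∧ dz, dz ∧ dx, dx ∧ dy) ↔ (e_x, e_y, e_z), the coefficients are exactly the components of curl F. Compute:
  ∂R/∂y - ∂Q/∂z = (-6*y) - (3*x) = -3*x - 6*y
  ∂P/∂z - ∂R/∂x = (0) - (0) = 0
  ∂Q/∂x - ∂P/∂y = (3*z) - (x) = -x + 3*z.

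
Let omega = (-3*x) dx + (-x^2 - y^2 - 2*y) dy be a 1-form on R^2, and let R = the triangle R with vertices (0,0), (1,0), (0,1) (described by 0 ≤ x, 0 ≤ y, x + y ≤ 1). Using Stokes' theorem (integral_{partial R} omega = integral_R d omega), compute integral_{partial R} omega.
integral_(partial R) omega = -1/3

Stokes: integral_partial_R omega = integral_R d omega with d omega = (∂Q/∂x - ∂P/∂y) dx ∧ dy.
  ∂Q/∂x = -2*x
  ∂P/∂y = 0
  integrand = ∂Q/∂x - ∂P/∂y = -2*x.
Integrating over R: integral_0^1 integral_0^{1-x} (-2*x) dy dx = -1/3.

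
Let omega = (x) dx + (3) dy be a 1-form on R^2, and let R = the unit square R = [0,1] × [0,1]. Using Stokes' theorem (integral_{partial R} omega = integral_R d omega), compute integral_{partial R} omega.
integral_(partial R) omega = 0

Stokes: integral_partial_R omega = integral_R d omega with d omega = (∂Q/∂x - ∂P/∂y) dx ∧ dy.
  ∂Q/∂x = 0
  ∂P/∂y = 0
  integrand = ∂Q/∂x - ∂P/∂y = 0.
Integrating over R: integral_0^1 integral_0^1 (0) dx dy = 0.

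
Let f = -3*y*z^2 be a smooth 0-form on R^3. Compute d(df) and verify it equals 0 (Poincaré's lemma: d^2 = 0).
d(df) = 0

Step 1: df = sum_i (∂f/∂x_i) dx_i = (0) dx + (-3*z^2) dy + (-6*y*z) dz.
Step 2: Apply d again. Using the 1-form formula, the coefficient of dx ∧ dy in d(df) is ∂^2 f/∂x ∂y - ∂^2 f/∂y ∂x = (0) - (0) = 0 (equality of mixed partials for smooth f).
Similarly for dx ∧ dz and dy ∧ dz — all coefficients vanish. So d(df) = 0.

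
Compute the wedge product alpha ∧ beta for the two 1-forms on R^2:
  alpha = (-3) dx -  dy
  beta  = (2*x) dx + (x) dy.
alpha ∧ beta = (-x) dx ∧ dy

Distribute the wedge, using dx_i ∧ dx_j = -dx_j ∧ dx_i and dx_i ∧ dx_i = 0. For each pair (i, j) with i < j, the coefficient of dx_i ∧ dx_j in alpha ∧ beta is (alpha_i * beta_j - alpha_j * beta_i). Collecting: alpha ∧ beta = (-x) dx ∧ dy.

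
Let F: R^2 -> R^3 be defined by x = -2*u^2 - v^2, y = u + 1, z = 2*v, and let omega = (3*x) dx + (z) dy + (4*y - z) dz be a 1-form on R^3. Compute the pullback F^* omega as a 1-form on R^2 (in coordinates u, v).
F^* omega = (24*u^3 + 12*u*v^2 + 2*v) du + (12*u^2*v + 8*u + 6*v^3 - 4*v + 8) dv

Using F^*(f dg) = (f ∘ F) d(g ∘ F), substitute each coordinate x_i by F_i(u, v) in f_i, and replace dx_i by d F_i = (∂F_i/∂u) du + (∂F_i/∂v) dv.
  For the x component: f_1(F) = -6*u^2 - 3*v^2; d F_1 = (-4*u) du + (-2*v) dv
  For the y component: f_2(F) = 2*v; d F_2 = (1) du + (0) dv
  For the z component: f_3(F) = 4*u - 2*v + 4; d F_3 = (0) du + (2) dv
Combining and collecting du, dv coefficients:
  coeff of du: 24*u^3 + 12*u*v^2 + 2*v
  coeff of dv: 12*u^2*v + 8*u + 6*v^3 - 4*v + 8
F^* omega = (24*u^3 + 12*u*v^2 + 2*v) du + (12*u^2*v + 8*u + 6*v^3 - 4*v + 8) dv.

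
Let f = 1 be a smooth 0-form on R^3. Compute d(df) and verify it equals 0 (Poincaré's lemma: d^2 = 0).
d(df) = 0

Step 1: df = sum_i (∂f/∂x_i) dx_i = (0) dx + (0) dy + (0) dz.
Step 2: Apply d again. Using the 1-form formula, the coefficient of dx ∧ dy in d(df) is ∂^2 f/∂x ∂y - ∂^2 f/∂y ∂x = (0) - (0) = 0 (equality of mixed partials for smooth f).
Similarly for dx ∧ dz and dy ∧ dz — all coefficients vanish. So d(df) = 0.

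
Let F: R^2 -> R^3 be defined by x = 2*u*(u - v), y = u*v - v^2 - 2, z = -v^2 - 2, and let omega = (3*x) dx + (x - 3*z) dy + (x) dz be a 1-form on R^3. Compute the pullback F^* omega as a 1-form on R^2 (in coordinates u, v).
F^* omega = (24*u^3 - 34*u^2*v + 10*u*v^2 + 3*v^3 + 6*v) du + (-10*u^3 + 2*u^2*v + 11*u*v^2 + 6*u - 6*v^3 - 12*v) dv

Using F^*(f dg) = (f ∘ F) d(g ∘ F), substitute each coordinate x_i by F_i(u, v) in f_i, and replace dx_i by d F_i = (∂F_i/∂u) du + (∂F_i/∂v) dv.
  For the x component: f_1(F) = 6*u*(u - v); d F_1 = (4*u - 2*v) du + (-2*u) dv
  For the y component: f_2(F) = 2*u^2 - 2*u*v + 3*v^2 + 6; d F_2 = (v) du + (u - 2*v) dv
  For the z component: f_3(F) = 2*u*(u - v); d F_3 = (0) du + (-2*v) dv
Combining and collecting du, dv coefficients:
  coeff of du: 24*u^3 - 34*u^2*v + 10*u*v^2 + 3*v^3 + 6*v
  coeff of dv: -10*u^3 + 2*u^2*v + 11*u*v^2 + 6*u - 6*v^3 - 12*v
F^* omega = (24*u^3 - 34*u^2*v + 10*u*v^2 + 3*v^3 + 6*v) du + (-10*u^3 + 2*u^2*v + 11*u*v^2 + 6*u - 6*v^3 - 12*v) dv.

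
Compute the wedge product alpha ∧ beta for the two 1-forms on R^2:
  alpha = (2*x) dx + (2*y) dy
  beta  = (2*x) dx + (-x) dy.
alpha ∧ beta = (-2*x*(x + 2*y)) dx ∧ dy

Distribute the wedge, using dx_i ∧ dx_j = -dx_j ∧ dx_i and dx_i ∧ dx_i = 0. For each pair (i, j) with i < j, the coefficient of dx_i ∧ dx_j in alpha ∧ beta is (alpha_i * beta_j - alpha_j * beta_i). Collecting: alpha ∧ beta = (-2*x*(x + 2*y)) dx ∧ dy.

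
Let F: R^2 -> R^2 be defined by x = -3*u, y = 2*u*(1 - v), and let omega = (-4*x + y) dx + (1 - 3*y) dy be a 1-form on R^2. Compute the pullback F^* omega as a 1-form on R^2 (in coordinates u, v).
F^* omega = (-12*u*v^2 + 30*u*v - 54*u - 2*v + 2) du + (2*u*(-6*u*v + 6*u - 1)) dv

Using F^*(f dg) = (f ∘ F) d(g ∘ F), substitute each coordinate x_i by F_i(u, v) in f_i, and replace dx_i by d F_i = (∂F_i/∂u) du + (∂F_i/∂v) dv.
  For the x component: f_1(F) = 2*u*(7 - v); d F_1 = (-3) du + (0) dv
  For the y component: f_2(F) = 6*u*v - 6*u + 1; d F_2 = (2 - 2*v) du + (-2*u) dv
Combining and collecting du, dv coefficients:
  coeff of du: -12*u*v^2 + 30*u*v - 54*u - 2*v + 2
  coeff of dv: 2*u*(-6*u*v + 6*u - 1)
F^* omega = (-12*u*v^2 + 30*u*v - 54*u - 2*v + 2) du + (2*u*(-6*u*v + 6*u - 1)) dv.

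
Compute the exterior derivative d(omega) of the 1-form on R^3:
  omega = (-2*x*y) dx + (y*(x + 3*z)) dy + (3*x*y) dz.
d(omega) = (2*x + y) dx ∧ dy + (3*y) dx ∧ dz + (3*x - 3*y) dy ∧ dz

For a 1-form omega = sum_i f_i dx_i, the exterior derivative is
  d(omega) = sum_{i < j} (∂f_j/∂x_i - ∂f_i/∂x_j) dx_i ∧ dx_j.
  coefficient of dx ∧ dy: ∂f_2/∂x - ∂f_1/∂y = ∂(y*(x + 3*z))/∂x - ∂(-2*x*y)/∂y = 2*x + y
  coefficient of dx ∧ dz: ∂f_3/∂x - ∂f_1/∂z = ∂(3*x*y)/∂x - ∂(-2*x*y)/∂z = 3*y
  coefficient of dy ∧ dz: ∂f_3/∂y - ∂f_2/∂z = ∂(3*x*y)/∂y - ∂(y*(x + 3*z))/∂z = 3*x - 3*y
Assembling: d(omega) = (2*x + y) dx ∧ dy + (3*y) dx ∧ dz + (3*x - 3*y) dy ∧ dz.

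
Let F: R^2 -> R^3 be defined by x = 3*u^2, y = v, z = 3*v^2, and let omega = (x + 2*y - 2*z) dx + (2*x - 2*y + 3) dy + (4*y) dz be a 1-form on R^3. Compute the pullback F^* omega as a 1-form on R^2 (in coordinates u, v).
F^* omega = (6*u*(3*u^2 - 6*v^2 + 2*v)) du + (6*u^2 + 24*v^2 - 2*v + 3) dv

Using F^*(f dg) = (f ∘ F) d(g ∘ F), substitute each coordinate x_i by F_i(u, v) in f_i, and replace dx_i by d F_i = (∂F_i/∂u) du + (∂F_i/∂v) dv.
  For the x component: f_1(F) = 3*u^2 - 6*v^2 + 2*v; d F_1 = (6*u) du + (0) dv
  For the y component: f_2(F) = 6*u^2 - 2*v + 3; d F_2 = (0) du + (1) dv
  For the z component: f_3(F) = 4*v; d F_3 = (0) du + (6*v) dv
Combining and collecting du, dv coefficients:
  coeff of du: 6*u*(3*u^2 - 6*v^2 + 2*v)
  coeff of dv: 6*u^2 + 24*v^2 - 2*v + 3
F^* omega = (6*u*(3*u^2 - 6*v^2 + 2*v)) du + (6*u^2 + 24*v^2 - 2*v + 3) dv.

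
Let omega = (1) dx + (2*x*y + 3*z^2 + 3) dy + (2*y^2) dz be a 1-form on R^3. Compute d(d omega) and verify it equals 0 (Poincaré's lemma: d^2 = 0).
d(d omega) = 0

Step 1: d omega = sum_{i<j} (∂f_j/∂x_i - ∂f_i/∂x_j) dx_i ∧ dx_j:
  coeff of dx ∧ dy: 2*y
  coeff of dx ∧ dz: 0
  coeff of dy ∧ dz: 4*y - 6*z
Step 2: Apply d again to each 2-form coefficient. The only possible 3-form in R^3 is dx ∧ dy ∧ dz, with coefficient
  ∂(coeff of dy∧dz)/∂x - ∂(coeff of dx∧dz)/∂y + ∂(coeff of dx∧dy)/∂z
  = ∂/∂x (4*y - 6*z) - ∂/∂y (0) + ∂/∂z (2*y).
Each of these terms simplifies to sums of mixed partials that cancel in pairs. The result is 0 (by equality of mixed partials for smooth functions — Schwarz / Clairaut).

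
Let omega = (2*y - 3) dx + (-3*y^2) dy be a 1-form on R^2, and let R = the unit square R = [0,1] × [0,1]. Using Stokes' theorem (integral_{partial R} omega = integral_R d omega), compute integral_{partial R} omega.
integral_(partial R) omega = -2

Stokes: integral_partial_R omega = integral_R d omega with d omega = (∂Q/∂x - ∂P/∂y) dx ∧ dy.
  ∂Q/∂x = 0
  ∂P/∂y = 2
  integrand = ∂Q/∂x - ∂P/∂y = -2.
Integrating over R: integral_0^1 integral_0^1 (-2) dx dy = -2.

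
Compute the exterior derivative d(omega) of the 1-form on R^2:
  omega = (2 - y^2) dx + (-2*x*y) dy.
d(omega) = 0

For a 1-form omega = sum_i f_i dx_i, the exterior derivative is
  d(omega) = sum_{i < j} (∂f_j/∂x_i - ∂f_i/∂x_j) dx_i ∧ dx_j.

Assembling: d(omega) = 0.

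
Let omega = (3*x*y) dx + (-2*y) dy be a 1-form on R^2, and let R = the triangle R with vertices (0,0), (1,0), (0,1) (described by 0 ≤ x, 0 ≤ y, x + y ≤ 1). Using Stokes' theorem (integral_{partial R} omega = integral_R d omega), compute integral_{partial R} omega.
integral_(partial R) omega = -1/2

Stokes: integral_partial_R omega = integral_R d omega with d omega = (∂Q/∂x - ∂P/∂y) dx ∧ dy.
  ∂Q/∂x = 0
  ∂P/∂y = 3*x
  integrand = ∂Q/∂x - ∂P/∂y = -3*x.
Integrating over R: integral_0^1 integral_0^{1-x} (-3*x) dy dx = -1/2.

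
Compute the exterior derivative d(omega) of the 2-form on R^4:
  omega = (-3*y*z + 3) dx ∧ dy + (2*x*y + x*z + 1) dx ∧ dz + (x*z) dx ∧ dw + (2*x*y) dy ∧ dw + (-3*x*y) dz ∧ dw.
d(omega) = (-2*x - 3*y) dx ∧ dy ∧ dz + (-x - 3*y) dx ∧ dz ∧ dw + (2*y) dx ∧ dy ∧ dw + (-3*x) dy ∧ dz ∧ dw

For a 2-form omega = sum_{i<j} g_{ij} dx_i ∧ dx_j, the exterior derivative is
  d(omega) = sum_{i<j} d(g_{ij}) ∧ dx_i ∧ dx_j = sum_{i<j, k} (∂g_{ij}/∂x_k) dx_k ∧ dx_i ∧ dx_j.
Expand each term, using dx_k ∧ dx_i ∧ dx_j = sgn(permutation) dx_{(a)} ∧ dx_{(b)} ∧ dx_{(c)} with (a < b < c) sorted:
  d(-3*y*z + 3) includes (∂/∂z)(-3*y*z + 3) dz = (-3*y) dz, which multiplied by dx ∧ dy gives (-3*y) dx ∧ dy ∧ dz
  d(2*x*y + x*z + 1) includes (∂/∂y)(2*x*y + x*z + 1) dy = (2*x) dy, which multiplied by dx ∧ dz gives (-2*x) dx ∧ dy ∧ dz
  d(x*z) includes (∂/∂z)(x*z) dz = (x) dz, which multiplied by dx ∧ dw gives (-x) dx ∧ dz ∧ dw
  d(2*x*y) includes (∂/∂x)(2*x*y) dx = (2*y) dx, which multiplied by dy ∧ dw gives (2*y) dx ∧ dy ∧ dw
  d(-3*x*y) includes (∂/∂x)(-3*x*y) dx = (-3*y) dx, which multiplied by dz ∧ dw gives (-3*y) dx ∧ dz ∧ dw
  d(-3*x*y) includes (∂/∂y)(-3*x*y) dy = (-3*x) dy, which multiplied by dz ∧ dw gives (-3*x) dy ∧ dz ∧ dw
Collecting like 3-forms: d(omega) = (-2*x - 3*y) dx ∧ dy ∧ dz + (-x - 3*y) dx ∧ dz ∧ dw + (2*y) dx ∧ dy ∧ dw + (-3*x) dy ∧ dz ∧ dw.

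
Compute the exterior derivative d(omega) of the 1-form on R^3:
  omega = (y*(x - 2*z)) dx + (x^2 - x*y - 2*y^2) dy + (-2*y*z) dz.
d(omega) = (x - y + 2*z) dx ∧ dy + (2*y) dx ∧ dz + (-2*z) dy ∧ dz

For a 1-form omega = sum_i f_i dx_i, the exterior derivative is
  d(omega) = sum_{i < j} (∂f_j/∂x_i - ∂f_i/∂x_j) dx_i ∧ dx_j.
  coefficient of dx ∧ dy: ∂f_2/∂x - ∂f_1/∂y = ∂(x^2 - x*y - 2*y^2)/∂x - ∂(y*(x - 2*z))/∂y = x - y + 2*z
  coefficient of dx ∧ dz: ∂f_3/∂x - ∂f_1/∂z = ∂(-2*y*z)/∂x - ∂(y*(x - 2*z))/∂z = 2*y
  coefficient of dy ∧ dz: ∂f_3/∂y - ∂f_2/∂z = ∂(-2*y*z)/∂y - ∂(x^2 - x*y - 2*y^2)/∂z = -2*z
Assembling: d(omega) = (x - y + 2*z) dx ∧ dy + (2*y) dx ∧ dz + (-2*z) dy ∧ dz.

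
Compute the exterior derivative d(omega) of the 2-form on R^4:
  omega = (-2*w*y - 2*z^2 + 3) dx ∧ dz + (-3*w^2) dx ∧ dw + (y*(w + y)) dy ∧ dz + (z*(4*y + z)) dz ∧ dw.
d(omega) = (2*w) dx ∧ dy ∧ dz + (-2*y) dx ∧ dz ∧ dw + (y + 4*z) dy ∧ dz ∧ dw

For a 2-form omega = sum_{i<j} g_{ij} dx_i ∧ dx_j, the exterior derivative is
  d(omega) = sum_{i<j} d(g_{ij}) ∧ dx_i ∧ dx_j = sum_{i<j, k} (∂g_{ij}/∂x_k) dx_k ∧ dx_i ∧ dx_j.
Expand each term, using dx_k ∧ dx_i ∧ dx_j = sgn(permutation) dx_{(a)} ∧ dx_{(b)} ∧ dx_{(c)} with (a < b < c) sorted:
  d(-2*w*y - 2*z^2 + 3) includes (∂/∂y)(-2*w*y - 2*z^2 + 3) dy = (-2*w) dy, which multiplied by dx ∧ dz gives (2*w) dx ∧ dy ∧ dz
  d(-2*w*y - 2*z^2 + 3) includes (∂/∂w)(-2*w*y - 2*z^2 + 3) dw = (-2*y) dw, which multiplied by dx ∧ dz gives (-2*y) dx ∧ dz ∧ dw
  d(y*(w + y)) includes (∂/∂w)(y*(w + y)) dw = (y) dw, which multiplied by dy ∧ dz gives (y) dy ∧ dz ∧ dw
  d(z*(4*y + z)) includes (∂/∂y)(z*(4*y + z)) dy = (4*z) dy, which multiplied by dz ∧ dw gives (4*z) dy ∧ dz ∧ dw
Collecting like 3-forms: d(omega) = (2*w) dx ∧ dy ∧ dz + (-2*y) dx ∧ dz ∧ dw + (y + 4*z) dy ∧ dz ∧ dw.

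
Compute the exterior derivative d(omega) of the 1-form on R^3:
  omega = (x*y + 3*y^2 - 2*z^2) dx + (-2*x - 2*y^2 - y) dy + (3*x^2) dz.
d(omega) = (-x - 6*y - 2) dx ∧ dy + (6*x + 4*z) dx ∧ dz

For a 1-form omega = sum_i f_i dx_i, the exterior derivative is
  d(omega) = sum_{i < j} (∂f_j/∂x_i - ∂f_i/∂x_j) dx_i ∧ dx_j.
  coefficient of dx ∧ dy: ∂f_2/∂x - ∂f_1/∂y = ∂(-2*x - 2*y^2 - y)/∂x - ∂(x*y + 3*y^2 - 2*z^2)/∂y = -x - 6*y - 2
  coefficient of dx ∧ dz: ∂f_3/∂x - ∂f_1/∂z = ∂(3*x^2)/∂x - ∂(x*y + 3*y^2 - 2*z^2)/∂z = 6*x + 4*z
Assembling: d(omega) = (-x - 6*y - 2) dx ∧ dy + (6*x + 4*z) dx ∧ dz.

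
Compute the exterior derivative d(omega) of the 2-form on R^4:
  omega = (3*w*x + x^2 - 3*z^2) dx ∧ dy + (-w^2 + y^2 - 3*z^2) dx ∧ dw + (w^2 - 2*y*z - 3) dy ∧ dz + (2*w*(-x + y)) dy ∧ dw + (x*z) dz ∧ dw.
d(omega) = (-6*z) dx ∧ dy ∧ dz + (-2*w + 3*x - 2*y) dx ∧ dy ∧ dw + (7*z) dx ∧ dz ∧ dw + (2*w) dy ∧ dz ∧ dw

For a 2-form omega = sum_{i<j} g_{ij} dx_i ∧ dx_j, the exterior derivative is
  d(omega) = sum_{i<j} d(g_{ij}) ∧ dx_i ∧ dx_j = sum_{i<j, k} (∂g_{ij}/∂x_k) dx_k ∧ dx_i ∧ dx_j.
Expand each term, using dx_k ∧ dx_i ∧ dx_j = sgn(permutation) dx_{(a)} ∧ dx_{(b)} ∧ dx_{(c)} with (a < b < c) sorted:
  d(3*w*x + x^2 - 3*z^2) includes (∂/∂z)(3*w*x + x^2 - 3*z^2) dz = (-6*z) dz, which multiplied by dx ∧ dy gives (-6*z) dx ∧ dy ∧ dz
  d(3*w*x + x^2 - 3*z^2) includes (∂/∂w)(3*w*x + x^2 - 3*z^2) dw = (3*x) dw, which multiplied by dx ∧ dy gives (3*x) dx ∧ dy ∧ dw
  d(-w^2 + y^2 - 3*z^2) includes (∂/∂y)(-w^2 + y^2 - 3*z^2) dy = (2*y) dy, which multiplied by dx ∧ dw gives (-2*y) dx ∧ dy ∧ dw
  d(-w^2 + y^2 - 3*z^2) includes (∂/∂z)(-w^2 + y^2 - 3*z^2) dz = (-6*z) dz, which multiplied by dx ∧ dw gives (6*z) dx ∧ dz ∧ dw
  d(w^2 - 2*y*z - 3) includes (∂/∂w)(w^2 - 2*y*z - 3) dw = (2*w) dw, which multiplied by dy ∧ dz gives (2*w) dy ∧ dz ∧ dw
  d(2*w*(-x + y)) includes (∂/∂x)(2*w*(-x + y)) dx = (-2*w) dx, which multiplied by dy ∧ dw gives (-2*w) dx ∧ dy ∧ dw
  d(x*z) includes (∂/∂x)(x*z) dx = (z) dx, which multiplied by dz ∧ dw gives (z) dx ∧ dz ∧ dw
Collecting like 3-forms: d(omega) = (-6*z) dx ∧ dy ∧ dz + (-2*w + 3*x - 2*y) dx ∧ dy ∧ dw + (7*z) dx ∧ dz ∧ dw + (2*w) dy ∧ dz ∧ dw.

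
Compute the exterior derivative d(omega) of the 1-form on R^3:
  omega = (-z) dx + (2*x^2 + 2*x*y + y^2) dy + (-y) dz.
d(omega) = (4*x + 2*y) dx ∧ dy + (1) dx ∧ dz + (-1) dy ∧ dz

For a 1-form omega = sum_i f_i dx_i, the exterior derivative is
  d(omega) = sum_{i < j} (∂f_j/∂x_i - ∂f_i/∂x_j) dx_i ∧ dx_j.
  coefficient of dx ∧ dy: ∂f_2/∂x - ∂f_1/∂y = ∂(2*x^2 + 2*x*y + y^2)/∂x - ∂(-z)/∂y = 4*x + 2*y
  coefficient of dx ∧ dz: ∂f_3/∂x - ∂f_1/∂z = ∂(-y)/∂x - ∂(-z)/∂z = 1
  coefficient of dy ∧ dz: ∂f_3/∂y - ∂f_2/∂z = ∂(-y)/∂y - ∂(2*x^2 + 2*x*y + y^2)/∂z = -1
Assembling: d(omega) = (4*x + 2*y) dx ∧ dy + (1) dx ∧ dz + (-1) dy ∧ dz.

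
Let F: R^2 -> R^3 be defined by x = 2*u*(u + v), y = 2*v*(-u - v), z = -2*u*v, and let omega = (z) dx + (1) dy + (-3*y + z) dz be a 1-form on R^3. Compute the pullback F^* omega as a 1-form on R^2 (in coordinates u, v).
F^* omega = (2*v*(-4*u^2 - 6*u*v - 6*v^2 - 1)) du + (-12*u^2*v - 12*u*v^2 - 2*u - 4*v) dv

Using F^*(f dg) = (f ∘ F) d(g ∘ F), substitute each coordinate x_i by F_i(u, v) in f_i, and replace dx_i by d F_i = (∂F_i/∂u) du + (∂F_i/∂v) dv.
  For the x component: f_1(F) = -2*u*v; d F_1 = (4*u + 2*v) du + (2*u) dv
  For the y component: f_2(F) = 1; d F_2 = (-2*v) du + (-2*u - 4*v) dv
  For the z component: f_3(F) = 2*v*(2*u + 3*v); d F_3 = (-2*v) du + (-2*u) dv
Combining and collecting du, dv coefficients:
  coeff of du: 2*v*(-4*u^2 - 6*u*v - 6*v^2 - 1)
  coeff of dv: -12*u^2*v - 12*u*v^2 - 2*u - 4*v
F^* omega = (2*v*(-4*u^2 - 6*u*v - 6*v^2 - 1)) du + (-12*u^2*v - 12*u*v^2 - 2*u - 4*v) dv.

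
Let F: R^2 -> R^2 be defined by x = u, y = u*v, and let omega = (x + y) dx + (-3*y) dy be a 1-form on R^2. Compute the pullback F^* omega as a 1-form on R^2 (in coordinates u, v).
F^* omega = (u*(-3*v^2 + v + 1)) du + (-3*u^2*v) dv

Using F^*(f dg) = (f ∘ F) d(g ∘ F), substitute each coordinate x_i by F_i(u, v) in f_i, and replace dx_i by d F_i = (∂F_i/∂u) du + (∂F_i/∂v) dv.
  For the x component: f_1(F) = u*(v + 1); d F_1 = (1) du + (0) dv
  For the y component: f_2(F) = -3*u*v; d F_2 = (v) du + (u) dv
Combining and collecting du, dv coefficients:
  coeff of du: u*(-3*v^2 + v + 1)
  coeff of dv: -3*u^2*v
F^* omega = (u*(-3*v^2 + v + 1)) du + (-3*u^2*v) dv.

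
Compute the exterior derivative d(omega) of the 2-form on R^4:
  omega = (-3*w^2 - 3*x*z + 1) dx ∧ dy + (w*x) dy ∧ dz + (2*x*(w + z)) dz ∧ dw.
d(omega) = (w - 3*x) dx ∧ dy ∧ dz + (-6*w) dx ∧ dy ∧ dw + (x) dy ∧ dz ∧ dw + (2*w + 2*z) dx ∧ dz ∧ dw

For a 2-form omega = sum_{i<j} g_{ij} dx_i ∧ dx_j, the exterior derivative is
  d(omega) = sum_{i<j} d(g_{ij}) ∧ dx_i ∧ dx_j = sum_{i<j, k} (∂g_{ij}/∂x_k) dx_k ∧ dx_i ∧ dx_j.
Expand each term, using dx_k ∧ dx_i ∧ dx_j = sgn(permutation) dx_{(a)} ∧ dx_{(b)} ∧ dx_{(c)} with (a < b < c) sorted:
  d(-3*w^2 - 3*x*z + 1) includes (∂/∂z)(-3*w^2 - 3*x*z + 1) dz = (-3*x) dz, which multiplied by dx ∧ dy gives (-3*x) dx ∧ dy ∧ dz
  d(-3*w^2 - 3*x*z + 1) includes (∂/∂w)(-3*w^2 - 3*x*z + 1) dw = (-6*w) dw, which multiplied by dx ∧ dy gives (-6*w) dx ∧ dy ∧ dw
  d(w*x) includes (∂/∂x)(w*x) dx = (w) dx, which multiplied by dy ∧ dz gives (w) dx ∧ dy ∧ dz
  d(w*x) includes (∂/∂w)(w*x) dw = (x) dw, which multiplied by dy ∧ dz gives (x) dy ∧ dz ∧ dw
  d(2*x*(w + z)) includes (∂/∂x)(2*x*(w + z)) dx = (2*w + 2*z) dx, which multiplied by dz ∧ dw gives (2*w + 2*z) dx ∧ dz ∧ dw
Collecting like 3-forms: d(omega) = (w - 3*x) dx ∧ dy ∧ dz + (-6*w) dx ∧ dy ∧ dw + (x) dy ∧ dz ∧ dw + (2*w + 2*z) dx ∧ dz ∧ dw.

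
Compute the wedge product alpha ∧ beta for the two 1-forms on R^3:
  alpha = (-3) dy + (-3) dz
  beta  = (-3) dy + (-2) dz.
alpha ∧ beta = (-3) dy ∧ dz

Distribute the wedge, using dx_i ∧ dx_j = -dx_j ∧ dx_i and dx_i ∧ dx_i = 0. For each pair (i, j) with i < j, the coefficient of dx_i ∧ dx_j in alpha ∧ beta is (alpha_i * beta_j - alpha_j * beta_i). Collecting: alpha ∧ beta = (-3) dy ∧ dz.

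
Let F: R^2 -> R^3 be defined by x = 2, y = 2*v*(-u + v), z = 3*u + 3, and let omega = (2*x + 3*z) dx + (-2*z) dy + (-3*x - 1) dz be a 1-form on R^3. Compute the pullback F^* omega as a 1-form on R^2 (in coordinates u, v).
F^* omega = (12*u*v + 12*v - 21) du + (12*u^2 - 24*u*v + 12*u - 24*v) dv

Using F^*(f dg) = (f ∘ F) d(g ∘ F), substitute each coordinate x_i by F_i(u, v) in f_i, and replace dx_i by d F_i = (∂F_i/∂u) du + (∂F_i/∂v) dv.
  For the x component: f_1(F) = 9*u + 13; d F_1 = (0) du + (0) dv
  For the y component: f_2(F) = -6*u - 6; d F_2 = (-2*v) du + (-2*u + 4*v) dv
  For the z component: f_3(F) = -7; d F_3 = (3) du + (0) dv
Combining and collecting du, dv coefficients:
  coeff of du: 12*u*v + 12*v - 21
  coeff of dv: 12*u^2 - 24*u*v + 12*u - 24*v
F^* omega = (12*u*v + 12*v - 21) du + (12*u^2 - 24*u*v + 12*u - 24*v) dv.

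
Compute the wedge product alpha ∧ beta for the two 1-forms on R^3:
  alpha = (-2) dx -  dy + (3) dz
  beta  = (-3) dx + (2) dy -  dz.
alpha ∧ beta = (-7) dx ∧ dy + (11) dx ∧ dz + (-5) dy ∧ dz

Distribute the wedge, using dx_i ∧ dx_j = -dx_j ∧ dx_i and dx_i ∧ dx_i = 0. For each pair (i, j) with i < j, the coefficient of dx_i ∧ dx_j in alpha ∧ beta is (alpha_i * beta_j - alpha_j * beta_i). Collecting: alpha ∧ beta = (-7) dx ∧ dy + (11) dx ∧ dz + (-5) dy ∧ dz.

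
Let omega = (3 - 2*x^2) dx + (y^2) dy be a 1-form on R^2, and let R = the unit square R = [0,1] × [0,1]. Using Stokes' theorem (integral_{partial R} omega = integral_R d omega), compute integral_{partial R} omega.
integral_(partial R) omega = 0

Stokes: integral_partial_R omega = integral_R d omega with d omega = (∂Q/∂x - ∂P/∂y) dx ∧ dy.
  ∂Q/∂x = 0
  ∂P/∂y = 0
  integrand = ∂Q/∂x - ∂P/∂y = 0.
Integrating over R: integral_0^1 integral_0^1 (0) dx dy = 0.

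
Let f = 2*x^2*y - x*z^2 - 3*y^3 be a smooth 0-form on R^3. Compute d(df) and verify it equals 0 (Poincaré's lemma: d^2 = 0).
d(df) = 0

Step 1: df = sum_i (∂f/∂x_i) dx_i = (4*x*y - z^2) dx + (2*x^2 - 9*y^2) dy + (-2*x*z) dz.
Step 2: Apply d again. Using the 1-form formula, the coefficient of dx ∧ dy in d(df) is ∂^2 f/∂x ∂y - ∂^2 f/∂y ∂x = (4*x) - (4*x) = 0 (equality of mixed partials for smooth f).
Similarly for dx ∧ dz and dy ∧ dz — all coefficients vanish. So d(df) = 0.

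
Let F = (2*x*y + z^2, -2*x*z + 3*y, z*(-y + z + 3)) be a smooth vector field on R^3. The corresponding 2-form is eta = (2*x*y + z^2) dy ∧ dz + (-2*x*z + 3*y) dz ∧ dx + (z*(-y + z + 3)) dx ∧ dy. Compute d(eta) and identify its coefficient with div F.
d(eta) = (y + 2*z + 6) dx ∧ dy ∧ dz; div F = y + 2*z + 6

For a 2-form in R^3 of the form above, applying d gives a 3-form with coefficient ∂P/∂x + ∂Q/∂y + ∂R/∂z:
  ∂P/∂x = 2*y
  ∂Q/∂y = 3
  ∂R/∂z = -y + 2*z + 3
Sum = y + 2*z + 6, which is exactly div F.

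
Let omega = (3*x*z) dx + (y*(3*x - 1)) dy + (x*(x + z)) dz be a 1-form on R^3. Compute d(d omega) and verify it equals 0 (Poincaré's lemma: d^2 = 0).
d(d omega) = 0

Step 1: d omega = sum_{i<j} (∂f_j/∂x_i - ∂f_i/∂x_j) dx_i ∧ dx_j:
  coeff of dx ∧ dy: 3*y
  coeff of dx ∧ dz: -x + z
  coeff of dy ∧ dz: 0
Step 2: Apply d again to each 2-form coefficient. The only possible 3-form in R^3 is dx ∧ dy ∧ dz, with coefficient
  ∂(coeff of dy∧dz)/∂x - ∂(coeff of dx∧dz)/∂y + ∂(coeff of dx∧dy)/∂z
  = ∂/∂x (0) - ∂/∂y (-x + z) + ∂/∂z (3*y).
Each of these terms simplifies to sums of mixed partials that cancel in pairs. The result is 0 (by equality of mixed partials for smooth functions — Schwarz / Clairaut).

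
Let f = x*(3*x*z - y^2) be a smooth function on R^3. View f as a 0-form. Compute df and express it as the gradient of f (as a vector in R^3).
df = (6*x*z - y^2) dx + (-2*x*y) dy + (3*x^2) dz; grad f = (6*x*z - y^2, -2*x*y, 3*x^2)

For a 0-form f, d f = (∂f/∂x) dx + (∂f/∂y) dy + (∂f/∂z) dz. The components of the vector representation are exactly the entries of grad f in Cartesian coordinates:
  ∂f/∂x = 6*x*z - y^2
  ∂f/∂y = -2*x*y
  ∂f/∂z = 3*x^2.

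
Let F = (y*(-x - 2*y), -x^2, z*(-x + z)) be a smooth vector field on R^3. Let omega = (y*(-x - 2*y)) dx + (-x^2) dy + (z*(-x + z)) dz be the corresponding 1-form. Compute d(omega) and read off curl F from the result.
d(omega) = (0) dy ∧ dz + (z) dz ∧ dx + (-x + 4*y) dx ∧ dy; curl F = (0, z, -x + 4*y)

d omega = sum_{i<j} (∂f_j/∂x_i - ∂f_i/∂x_j) dx_i ∧ dx_j. Under the identification (dy ∧ dz, dz ∧ dx, dx ∧ dy) ↔ (e_x, e_y, e_z), the coefficients are exactly the components of curl F. Compute:
  ∂R/∂y - ∂Q/∂z = (0) - (0) = 0
  ∂P/∂z - ∂R/∂x = (0) - (-z) = z
  ∂Q/∂x - ∂P/∂y = (-2*x) - (-x - 4*y) = -x + 4*y.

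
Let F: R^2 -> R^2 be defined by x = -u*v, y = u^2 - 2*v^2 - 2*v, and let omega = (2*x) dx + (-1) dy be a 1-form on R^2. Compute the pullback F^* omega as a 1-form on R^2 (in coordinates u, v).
F^* omega = (2*u*(v^2 - 1)) du + (2*u^2*v + 4*v + 2) dv

Using F^*(f dg) = (f ∘ F) d(g ∘ F), substitute each coordinate x_i by F_i(u, v) in f_i, and replace dx_i by d F_i = (∂F_i/∂u) du + (∂F_i/∂v) dv.
  For the x component: f_1(F) = -2*u*v; d F_1 = (-v) du + (-u) dv
  For the y component: f_2(F) = -1; d F_2 = (2*u) du + (-4*v - 2) dv
Combining and collecting du, dv coefficients:
  coeff of du: 2*u*(v^2 - 1)
  coeff of dv: 2*u^2*v + 4*v + 2
F^* omega = (2*u*(v^2 - 1)) du + (2*u^2*v + 4*v + 2) dv.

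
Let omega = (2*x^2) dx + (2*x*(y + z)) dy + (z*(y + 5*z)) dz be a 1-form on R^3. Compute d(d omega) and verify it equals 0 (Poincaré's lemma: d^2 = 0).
d(d omega) = 0

Step 1: d omega = sum_{i<j} (∂f_j/∂x_i - ∂f_i/∂x_j) dx_i ∧ dx_j:
  coeff of dx ∧ dy: 2*y + 2*z
  coeff of dx ∧ dz: 0
  coeff of dy ∧ dz: -2*x + z
Step 2: Apply d again to each 2-form coefficient. The only possible 3-form in R^3 is dx ∧ dy ∧ dz, with coefficient
  ∂(coeff of dy∧dz)/∂x - ∂(coeff of dx∧dz)/∂y + ∂(coeff of dx∧dy)/∂z
  = ∂/∂x (-2*x + z) - ∂/∂y (0) + ∂/∂z (2*y + 2*z).
Each of these terms simplifies to sums of mixed partials that cancel in pairs. The result is 0 (by equality of mixed partials for smooth functions — Schwarz / Clairaut).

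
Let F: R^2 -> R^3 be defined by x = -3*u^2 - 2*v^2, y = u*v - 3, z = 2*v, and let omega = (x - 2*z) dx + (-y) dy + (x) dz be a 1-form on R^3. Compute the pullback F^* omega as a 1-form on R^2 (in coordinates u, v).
F^* omega = (18*u^3 + 11*u*v^2 + 24*u*v + 3*v) du + (11*u^2*v - 6*u^2 + 3*u + 8*v^3 + 12*v^2) dv

Using F^*(f dg) = (f ∘ F) d(g ∘ F), substitute each coordinate x_i by F_i(u, v) in f_i, and replace dx_i by d F_i = (∂F_i/∂u) du + (∂F_i/∂v) dv.
  For the x component: f_1(F) = -3*u^2 - 2*v^2 - 4*v; d F_1 = (-6*u) du + (-4*v) dv
  For the y component: f_2(F) = -u*v + 3; d F_2 = (v) du + (u) dv
  For the z component: f_3(F) = -3*u^2 - 2*v^2; d F_3 = (0) du + (2) dv
Combining and collecting du, dv coefficients:
  coeff of du: 18*u^3 + 11*u*v^2 + 24*u*v + 3*v
  coeff of dv: 11*u^2*v - 6*u^2 + 3*u + 8*v^3 + 12*v^2
F^* omega = (18*u^3 + 11*u*v^2 + 24*u*v + 3*v) du + (11*u^2*v - 6*u^2 + 3*u + 8*v^3 + 12*v^2) dv.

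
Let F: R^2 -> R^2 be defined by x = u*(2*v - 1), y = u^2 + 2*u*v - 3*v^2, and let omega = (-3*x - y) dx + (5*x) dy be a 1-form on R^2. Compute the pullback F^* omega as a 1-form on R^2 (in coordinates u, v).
F^* omega = (18*u^2*v - 9*u^2 + 4*u*v^2 + 4*u*v - 3*u + 6*v^3 - 3*v^2) du + (2*u*(-u^2 + 2*u*v - 2*u - 27*v^2 + 15*v)) dv

Using F^*(f dg) = (f ∘ F) d(g ∘ F), substitute each coordinate x_i by F_i(u, v) in f_i, and replace dx_i by d F_i = (∂F_i/∂u) du + (∂F_i/∂v) dv.
  For the x component: f_1(F) = -u^2 - 8*u*v + 3*u + 3*v^2; d F_1 = (2*v - 1) du + (2*u) dv
  For the y component: f_2(F) = 5*u*(2*v - 1); d F_2 = (2*u + 2*v) du + (2*u - 6*v) dv
Combining and collecting du, dv coefficients:
  coeff of du: 18*u^2*v - 9*u^2 + 4*u*v^2 + 4*u*v - 3*u + 6*v^3 - 3*v^2
  coeff of dv: 2*u*(-u^2 + 2*u*v - 2*u - 27*v^2 + 15*v)
F^* omega = (18*u^2*v - 9*u^2 + 4*u*v^2 + 4*u*v - 3*u + 6*v^3 - 3*v^2) du + (2*u*(-u^2 + 2*u*v - 2*u - 27*v^2 + 15*v)) dv.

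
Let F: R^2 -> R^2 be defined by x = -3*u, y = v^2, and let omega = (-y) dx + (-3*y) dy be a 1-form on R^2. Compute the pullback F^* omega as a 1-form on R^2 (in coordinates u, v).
F^* omega = (3*v^2) du + (-6*v^3) dv

Using F^*(f dg) = (f ∘ F) d(g ∘ F), substitute each coordinate x_i by F_i(u, v) in f_i, and replace dx_i by d F_i = (∂F_i/∂u) du + (∂F_i/∂v) dv.
  For the x component: f_1(F) = -v^2; d F_1 = (-3) du + (0) dv
  For the y component: f_2(F) = -3*v^2; d F_2 = (0) du + (2*v) dv
Combining and collecting du, dv coefficients:
  coeff of du: 3*v^2
  coeff of dv: -6*v^3
F^* omega = (3*v^2) du + (-6*v^3) dv.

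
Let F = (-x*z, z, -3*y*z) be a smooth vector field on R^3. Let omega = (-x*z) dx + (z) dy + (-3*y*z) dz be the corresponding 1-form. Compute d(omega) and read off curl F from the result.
d(omega) = (-3*z - 1) dy ∧ dz + (-x) dz ∧ dx + (0) dx ∧ dy; curl F = (-3*z - 1, -x, 0)

d omega = sum_{i<j} (∂f_j/∂x_i - ∂f_i/∂x_j) dx_i ∧ dx_j. Under the identification (dy ∧ dz, dz ∧ dx, dx ∧ dy) ↔ (e_x, e_y, e_z), the coefficients are exactly the components of curl F. Compute:
  ∂R/∂y - ∂Q/∂z = (-3*z) - (1) = -3*z - 1
  ∂P/∂z - ∂R/∂x = (-x) - (0) = -x
  ∂Q/∂x - ∂P/∂y = (0) - (0) = 0.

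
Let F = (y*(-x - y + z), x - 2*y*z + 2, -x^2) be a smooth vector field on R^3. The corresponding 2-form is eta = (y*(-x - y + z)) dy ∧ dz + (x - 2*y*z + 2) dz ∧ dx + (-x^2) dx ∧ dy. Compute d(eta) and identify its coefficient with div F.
d(eta) = (-y - 2*z) dx ∧ dy ∧ dz; div F = -y - 2*z

For a 2-form in R^3 of the form above, applying d gives a 3-form with coefficient ∂P/∂x + ∂Q/∂y + ∂R/∂z:
  ∂P/∂x = -y
  ∂Q/∂y = -2*z
  ∂R/∂z = 0
Sum = -y - 2*z, which is exactly div F.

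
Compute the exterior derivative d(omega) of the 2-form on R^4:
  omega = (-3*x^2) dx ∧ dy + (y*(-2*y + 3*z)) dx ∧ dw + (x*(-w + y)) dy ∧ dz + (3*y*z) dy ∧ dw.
d(omega) = (4*y - 3*z) dx ∧ dy ∧ dw + (-3*y) dx ∧ dz ∧ dw + (-w + y) dx ∧ dy ∧ dz + (-x - 3*y) dy ∧ dz ∧ dw

For a 2-form omega = sum_{i<j} g_{ij} dx_i ∧ dx_j, the exterior derivative is
  d(omega) = sum_{i<j} d(g_{ij}) ∧ dx_i ∧ dx_j = sum_{i<j, k} (∂g_{ij}/∂x_k) dx_k ∧ dx_i ∧ dx_j.
Expand each term, using dx_k ∧ dx_i ∧ dx_j = sgn(permutation) dx_{(a)} ∧ dx_{(b)} ∧ dx_{(c)} with (a < b < c) sorted:
  d(y*(-2*y + 3*z)) includes (∂/∂y)(y*(-2*y + 3*z)) dy = (-4*y + 3*z) dy, which multiplied by dx ∧ dw gives (4*y - 3*z) dx ∧ dy ∧ dw
  d(y*(-2*y + 3*z)) includes (∂/∂z)(y*(-2*y + 3*z)) dz = (3*y) dz, which multiplied by dx ∧ dw gives (-3*y) dx ∧ dz ∧ dw
  d(x*(-w + y)) includes (∂/∂x)(x*(-w + y)) dx = (-w + y) dx, which multiplied by dy ∧ dz gives (-w + y) dx ∧ dy ∧ dz
  d(x*(-w + y)) includes (∂/∂w)(x*(-w + y)) dw = (-x) dw, which multiplied by dy ∧ dz gives (-x) dy ∧ dz ∧ dw
  d(3*y*z) includes (∂/∂z)(3*y*z) dz = (3*y) dz, which multiplied by dy ∧ dw gives (-3*y) dy ∧ dz ∧ dw
Collecting like 3-forms: d(omega) = (4*y - 3*z) dx ∧ dy ∧ dw + (-3*y) dx ∧ dz ∧ dw + (-w + y) dx ∧ dy ∧ dz + (-x - 3*y) dy ∧ dz ∧ dw.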